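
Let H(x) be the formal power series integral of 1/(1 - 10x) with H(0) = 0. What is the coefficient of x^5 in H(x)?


1/(1 - 10x) = sum_{k>=0} 10^k x^k. Integrating termwise with H(0) = 0:
H(x) = sum_{k>=0} 10^k x^(k+1) / (k+1) = sum_{m>=1} 10^(m-1) x^m / m.
For m = 5: 10^4/5 = 10000/5 = 2000.

2000


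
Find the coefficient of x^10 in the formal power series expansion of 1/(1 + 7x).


Write 1/(1 + c x) = 1/(1 - (-c) x) and apply the geometric-series identity
1/(1 - y) = sum_{k>=0} y^k to get 1/(1 + c x) = sum_{k>=0} (-c)^k x^k.
So the coefficient of x^k is (-c)^k = (-1)^k * c^k.
Here c = 7 and k = 10:
(-7)^10 = 1 * 282475249 = 282475249

282475249


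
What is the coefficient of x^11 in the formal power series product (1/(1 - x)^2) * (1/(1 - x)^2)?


Combine the factors: (1/(1 - x)^2) * (1/(1 - x)^2) = 1/(1 - x)^4.
Then use 1/(1 - x)^r = sum_{k>=0} C(k + r - 1, r - 1) x^k with r = 4 and k = 11:
C(14, 3) = 364.

364


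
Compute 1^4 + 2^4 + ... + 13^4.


This power sum has a closed form given by Faulhaber's formula
sum_{k=1}^{m} k^p = (1 / (p + 1)) * sum_{j=0}^{p} C(p + 1, j) B_j m^(p + 1 - j),
but for small m direct computation is fastest:
1 + 16 + 81 + 256 + 625 + 1296 + 2401 + 4096 + 6561 + 10000 + 14641 + 20736 + 28561 = 89271.

89271


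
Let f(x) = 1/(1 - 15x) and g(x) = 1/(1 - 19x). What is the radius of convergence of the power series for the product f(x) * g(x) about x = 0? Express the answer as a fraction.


The radius of 1/(1 - 15x) is 1/15 (nearest singularity at x = 1/15), and the radius of 1/(1 - 19x) is 1/19.
The product f(x)*g(x) = 1/((1 - 15x)(1 - 19x)) has singularities at both 1/15 and 1/19, so its radius of convergence is the distance to the nearest one:
min(1/15, 1/19) = 1/19.

1/19


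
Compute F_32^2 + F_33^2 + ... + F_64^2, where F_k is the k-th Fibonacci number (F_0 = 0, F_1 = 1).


There is a standard identity sum_{k=0}^{N} F_k^2 = F_N * F_{N+1} (proved inductively from the telescoping relation F_k^2 = F_k F_{k+1} - F_{k-1} F_k). Then
sum_{k=32}^{64} F_k^2 = F_64 F_65 - F_31 F_32.
Computing: F_64 = 10610209857723, F_65 = 17167680177565, F_31 = 1346269, F_32 = 2178309.
Sum = 10610209857723 * 17167680177565 - 1346269 * 2178309 = 182152689454232973436705374.

182152689454232973436705374


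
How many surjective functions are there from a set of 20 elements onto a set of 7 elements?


By inclusion-exclusion on which target elements are missed, the number of surjections from an n-set onto a k-set is
surj(n, k) = sum_{j=0}^{k} (-1)^j C(k, j) (k - j)^n.
Equivalently surj(n, k) = k! * S(n, k), where S(n, k) is the Stirling number of the second kind.
For n = 20, k = 7:
S(20, 7) = 11143554045652, so
surj = 7! * 11143554045652 = 5040 * 11143554045652 = 56163512390086080.

56163512390086080


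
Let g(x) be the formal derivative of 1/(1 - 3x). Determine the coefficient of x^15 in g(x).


Differentiate termwise: d/dx sum_{k>=0} 3^k x^k = sum_{k>=1} k 3^k x^(k-1) = sum_{j>=0} (j+1) 3^(j+1) x^j.
Equivalently, d/dx [1/(1 - 3x)] = 3/(1 - 3x)^2.
For j = 15: 16 * 3^16 = 16 * 43046721 = 688747536.

688747536


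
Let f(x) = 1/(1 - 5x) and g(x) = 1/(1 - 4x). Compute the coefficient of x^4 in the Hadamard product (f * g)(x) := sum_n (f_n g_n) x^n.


f has coefficients f_k = 5^k and g has coefficients g_k = 4^k, so the Hadamard product has coefficient (f*g)_k = 5^k * 4^k = 20^k.
For k = 4: 20^4 = 160000.

160000


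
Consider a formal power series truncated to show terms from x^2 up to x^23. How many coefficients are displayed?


From x^2 to x^23 inclusive, the count is 23 - 2 + 1 = 22.

22


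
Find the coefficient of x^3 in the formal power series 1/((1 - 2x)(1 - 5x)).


By partial fractions or Cauchy convolution:
The coefficient equals sum_{k=0}^{3} 2^k * 5^(3-k).
= 203

203


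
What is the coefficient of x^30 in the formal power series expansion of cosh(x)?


The Maclaurin series is cosh(t) = sum_{m>=0} t^(2m) / (2m)!, so substituting t = x, only even powers of x are nonzero, with coefficient of x^(2m) equal to 1 / (2m)!.
For x^30 the coefficient is 1/30! = 1/265252859812191058636308480000000 = 1/265252859812191058636308480000000.

1/265252859812191058636308480000000


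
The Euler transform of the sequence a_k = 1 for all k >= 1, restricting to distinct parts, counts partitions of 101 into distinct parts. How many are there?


Partitions of 101 into distinct parts can be computed via generating function.
Product (1+x)(1+x^2)(1+x^3)...
The coefficient of x^101 = 483330

483330


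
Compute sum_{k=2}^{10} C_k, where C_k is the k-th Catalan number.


C_2 through C_10: 2, 5, 14, 42, 132, 429, 1430, 4862, 16796
Sum = 2 + 5 + 14 + 42 + 132 + 429 + 1430 + 4862 + 16796
= 23712

23712


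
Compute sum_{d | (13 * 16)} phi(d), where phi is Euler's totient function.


First, 13 * 16 = 208. One classical identity is sum_{d | n} phi(d) = n (each k in [1, n] has a unique gcd with n, and among the k's with gcd(k, n) = n/d there are phi(d) of them). So the sum equals 208. We also verify directly:
Divisors of 208: 1, 2, 4, 8, 13, 16, 26, 52, 104, 208.
phi values: 1, 1, 2, 4, 12, 8, 12, 24, 48, 96.
Sum = 208.

208


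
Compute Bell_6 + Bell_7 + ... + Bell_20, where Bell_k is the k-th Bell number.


Recall Bell_k counts set partitions of a k-set (with Bell_0 = 1 by convention).
Bell_6 through Bell_20: 203, 877, 4140, 21147, 115975, 678570, 4213597, 27644437, 190899322, 1382958545, 10480142147, 82864869804, 682076806159, 5832742205057, 51724158235372
Sum = 203 + 877 + 4140 + 21147 + 115975 + 678570 + 4213597 + 27644437 + 190899322 + 1382958545 + 10480142147 + 82864869804 + 682076806159 + 5832742205057 + 51724158235372 = 58333928795352.

58333928795352


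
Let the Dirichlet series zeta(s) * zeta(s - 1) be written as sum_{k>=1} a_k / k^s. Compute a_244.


Convolution gives a_k = sum_{d | k} d * 1 = sum_{d | k} d = sigma(k), the sum of positive divisors of k.
For k = 244, the divisors are 1, 2, 4, 61, 122, 244, so
sigma(244) = 1 + 2 + 4 + 61 + 122 + 244 = 434.

434


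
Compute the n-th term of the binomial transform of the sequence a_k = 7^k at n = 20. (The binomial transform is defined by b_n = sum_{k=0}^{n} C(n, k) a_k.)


With a_k = 7^k, b_n = sum_{k=0}^{n} C(n, k) 7^k = (1 + 7)^n by the binomial theorem.
For n = 20: (1 + 7)^20 = 8^20 = 1152921504606846976.

1152921504606846976


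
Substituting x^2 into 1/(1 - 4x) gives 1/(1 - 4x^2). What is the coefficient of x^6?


The coefficient of x^(2m) in 1/(1 - 4x^2) is 4^m.
With n = 6 = 2*3, the coefficient is 4^3 = 64.

64


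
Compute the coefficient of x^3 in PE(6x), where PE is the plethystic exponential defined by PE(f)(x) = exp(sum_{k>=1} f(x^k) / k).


With f(x) = 6x, the exponent is sum_{k>=1} 6 x^k / k = 6 * (-ln(1 - x)). Exponentiating:
PE(6x) = exp(-6 ln(1 - x)) = 1/(1 - x)^6.
By the negative binomial expansion, [x^n] 1/(1 - x)^6 = C(n + 5, 5).
For n = 3: C(8, 5) = 56.

56


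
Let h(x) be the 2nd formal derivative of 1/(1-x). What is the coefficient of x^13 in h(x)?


Differentiating 2 times: d^2/dx^2 [1/(1-x)] = 2!/(1-x)^3.
The expansion 1/(1-x)^3 = sum_{k>=0} C(k+2, 2) x^k, so the coefficient of x^n in 2!/(1-x)^3 is 2! * C(n+2, 2).
For n = 13: 2 * C(15, 2) = 2 * 105 = 210

210


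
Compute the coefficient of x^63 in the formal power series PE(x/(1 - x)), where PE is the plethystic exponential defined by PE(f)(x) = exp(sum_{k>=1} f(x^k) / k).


For f(x) = x/(1 - x) we have
sum_{k>=1} f(x^k) / k = sum_{k>=1} (1/k) * x^k / (1 - x^k) = sum_{k, m >= 1} x^(k m) / k,
which after exponentiating simplifies to
PE(x/(1 - x)) = prod_{k>=1} 1 / (1 - x^k).
This is the generating function for the partition function p(n), so the coefficient of x^63 is p(63).
Computing p(63) by dynamic programming over parts 1, 2, ..., 63: p(63) = 1505499.

1505499


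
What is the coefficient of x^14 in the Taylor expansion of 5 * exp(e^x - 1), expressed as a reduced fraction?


exp(e^x - 1) = sum_{k>=0} Bell_k x^k / k!, where Bell_k is the k-th Bell number.
So the coefficient of x^14 is 5 * Bell_14 / 14!.
Computing: Bell_14 = 190899322 and 14! = 87178291200, giving
5 * 190899322/87178291200 = 95449661/8717829120.

95449661/8717829120


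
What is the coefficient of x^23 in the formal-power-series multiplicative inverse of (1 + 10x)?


The inverse is 1/(1 + 10x). Apply the geometric identity 1/(1 - y) = sum_{k>=0} y^k with y = -10x:
1/(1 + 10x) = sum_{k>=0} (-10)^k x^k.
So the coefficient of x^23 is (-10)^23 = -100000000000000000000000.

-100000000000000000000000


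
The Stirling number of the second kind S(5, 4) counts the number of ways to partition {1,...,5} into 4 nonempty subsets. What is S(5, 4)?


Using the explicit formula S(n,k) = (1/k!) sum_{j=0}^{k} (-1)^(k-j) C(k,j) j^n:
S(5, 4) = 10
Equivalently, S(n,k) is n! times the coefficient of x^n in the EGF (e^x - 1)^k / k!.

10


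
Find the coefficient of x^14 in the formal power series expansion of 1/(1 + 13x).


Write 1/(1 + c x) = 1/(1 - (-c) x) and apply the geometric-series identity
1/(1 - y) = sum_{k>=0} y^k to get 1/(1 + c x) = sum_{k>=0} (-c)^k x^k.
So the coefficient of x^k is (-c)^k = (-1)^k * c^k.
Here c = 13 and k = 14:
(-13)^14 = 1 * 3937376385699289 = 3937376385699289

3937376385699289


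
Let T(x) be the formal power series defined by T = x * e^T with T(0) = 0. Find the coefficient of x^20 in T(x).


Apply the Lagrange inversion formula: if T = x * phi(T) with phi(t) = e^t, then
[x^n] T = (1/n) [t^(n-1)] phi(t)^n = (1/n) [t^(n-1)] e^(n t) = (1/n) * n^(n-1) / (n-1)! = n^(n-1) / n!.
When c = 1 this is the Cayley count of rooted labeled trees on n vertices, divided by n!.
For n = 20: 20^19 / 20! = 5242880000000000000000000/2432902008176640000 = 32000000000000000/14849255421.

32000000000000000/14849255421


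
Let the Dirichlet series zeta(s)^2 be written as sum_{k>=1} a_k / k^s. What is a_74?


The Dirichlet convolution of the constant function 1 with itself gives (1 * 1)(k) = sum_{d | k} 1 = d(k), the number of positive divisors of k.
Since zeta(s) = sum_{k>=1} 1/k^s, we have zeta(s)^2 = sum_{k>=1} d(k)/k^s, so a_k = d(k).
For k = 74: the divisors are 1, 2, 37, 74.
Count = 4.

4


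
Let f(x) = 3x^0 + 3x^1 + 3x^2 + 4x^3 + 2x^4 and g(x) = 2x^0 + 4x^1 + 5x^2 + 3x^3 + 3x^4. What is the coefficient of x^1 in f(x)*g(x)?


Cauchy product at x^1:
3*4 + 3*2
= 18

18


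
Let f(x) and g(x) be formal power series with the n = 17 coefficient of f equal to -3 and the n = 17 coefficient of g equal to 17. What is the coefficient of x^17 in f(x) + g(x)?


Addition of formal power series is termwise.
The coefficient of x^17 in f + g = -3 + 17
= 14

14


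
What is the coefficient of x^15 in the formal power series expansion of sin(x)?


The Maclaurin series is sin(t) = sum_{k>=0} (-1)^k t^(2k+1) / (2k+1)!, so substituting t = x, only odd powers of x are nonzero, with coefficient of x^(2k+1) equal to (-1)^k / (2k+1)!.
Write 15 = 2*7 + 1, giving the coefficient (-1)^7 / 15! = -1/1307674368000 = -1/1307674368000.

-1/1307674368000


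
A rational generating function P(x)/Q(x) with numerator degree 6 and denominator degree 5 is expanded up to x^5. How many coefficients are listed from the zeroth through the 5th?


Expanding up to x^5 gives the coefficients for x^0, x^1, ..., x^5.
That is 5 + 1 = 6 coefficients in total.

6


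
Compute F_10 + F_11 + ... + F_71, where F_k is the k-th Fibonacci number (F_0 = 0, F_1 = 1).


Use the identity sum_{k=0}^{N} F_k = F_{N+2} - 1 (which follows from F_{k+2} - F_{k+1} = F_k). Then
sum_{k=10}^{71} F_k = (F_{73} - 1) - (F_{11} - 1) = F_{73} - F_{11}.
Computing: F_{73} = 806515533049393, F_{11} = 89, so
Sum = 806515533049393 - 89 = 806515533049304.

806515533049304


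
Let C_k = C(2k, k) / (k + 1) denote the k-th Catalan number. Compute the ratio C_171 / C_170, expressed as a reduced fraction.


Using C_k = (2k)! / (k! (k+1)!), the ratio C_{k+1}/C_k simplifies to
C_{k+1}/C_k = [(2k+2)! / ((k+1)! (k+2)!)] * [k! (k+1)! / (2k)!]
 = (2k+2)(2k+1) / ((k+1)(k+2)) = 2(2k+1) / (k+2).
For k = 170: 2(2*170 + 1) / (170 + 2) = 682/172 = 341/86.

341/86


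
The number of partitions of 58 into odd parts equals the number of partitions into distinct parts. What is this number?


Computing partitions of 58 into odd parts (1, 3, 5, ...):
Using the generating function prod_{k>=0} 1/(1-x^(2k+1)),
the count is 8808

8808


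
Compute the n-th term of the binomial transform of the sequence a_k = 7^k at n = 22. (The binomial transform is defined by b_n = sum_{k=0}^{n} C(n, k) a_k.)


With a_k = 7^k, b_n = sum_{k=0}^{n} C(n, k) 7^k = (1 + 7)^n by the binomial theorem.
For n = 22: (1 + 7)^22 = 8^22 = 73786976294838206464.

73786976294838206464


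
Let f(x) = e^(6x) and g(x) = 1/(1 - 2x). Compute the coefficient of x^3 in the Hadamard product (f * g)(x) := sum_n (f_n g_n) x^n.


Expanding: f_k = 6^k/k! (from e^(6x)) and g_k = 2^k (from 1/(1 - 2x)). So the Hadamard coefficient (f * g)_k = 6^k 2^k / k! = (12)^k / k!.
For k = 3: 12^3/3! = 1728/6 = 288.

288


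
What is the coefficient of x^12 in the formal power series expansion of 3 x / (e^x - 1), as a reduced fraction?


The exponential generating function for Bernoulli numbers is
x / (e^x - 1) = sum_{k>=0} B_k x^k / k!.
So the coefficient of x^12 in 3 x / (e^x - 1) is 3 B_12 / 12!.
Computing: B_12 = -691/2730, 12! = 479001600, giving
3 * -691/2730 / 479001600 = -691/435891456000.

-691/435891456000


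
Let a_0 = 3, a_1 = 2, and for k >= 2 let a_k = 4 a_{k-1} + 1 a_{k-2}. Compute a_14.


Iterating the recurrence forward:
a_0 = 3
a_1 = 2
a_2 = 4*2 + 1*3 = 11
a_3 = 4*11 + 1*2 = 46
a_4 = 4*46 + 1*11 = 195
a_5 = 4*195 + 1*46 = 826
a_6 = 4*826 + 1*195 = 3499
a_7 = 4*3499 + 1*826 = 14822
a_8 = 4*14822 + 1*3499 = 62787
a_9 = 4*62787 + 1*14822 = 265970
a_10 = 4*265970 + 1*62787 = 1126667
a_11 = 4*1126667 + 1*265970 = 4772638
a_12 = 4*4772638 + 1*1126667 = 20217219
a_13 = 4*20217219 + 1*4772638 = 85641514
a_14 = 4*85641514 + 1*20217219 = 362783275
So a_14 = 362783275.

362783275


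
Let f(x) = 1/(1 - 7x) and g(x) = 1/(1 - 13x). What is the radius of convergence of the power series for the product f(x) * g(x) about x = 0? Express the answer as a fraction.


The radius of 1/(1 - 7x) is 1/7 (nearest singularity at x = 1/7), and the radius of 1/(1 - 13x) is 1/13.
The product f(x)*g(x) = 1/((1 - 7x)(1 - 13x)) has singularities at both 1/7 and 1/13, so its radius of convergence is the distance to the nearest one:
min(1/7, 1/13) = 1/13.

1/13


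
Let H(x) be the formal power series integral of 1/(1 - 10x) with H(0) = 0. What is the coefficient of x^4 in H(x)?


1/(1 - 10x) = sum_{k>=0} 10^k x^k. Integrating termwise with H(0) = 0:
H(x) = sum_{k>=0} 10^k x^(k+1) / (k+1) = sum_{m>=1} 10^(m-1) x^m / m.
For m = 4: 10^3/4 = 1000/4 = 250.

250


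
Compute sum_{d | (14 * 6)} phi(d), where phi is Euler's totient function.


First, 14 * 6 = 84. One classical identity is sum_{d | n} phi(d) = n (each k in [1, n] has a unique gcd with n, and among the k's with gcd(k, n) = n/d there are phi(d) of them). So the sum equals 84. We also verify directly:
Divisors of 84: 1, 2, 3, 4, 6, 7, 12, 14, 21, 28, 42, 84.
phi values: 1, 1, 2, 2, 2, 6, 4, 6, 12, 12, 12, 24.
Sum = 84.

84


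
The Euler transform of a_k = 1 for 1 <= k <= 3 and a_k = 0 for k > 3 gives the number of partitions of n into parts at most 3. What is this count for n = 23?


Partitions of 23 into parts at most 3:
Using generating function (1-x)^(-1)(1-x^2)^(-1)(1-x^3)^(-1),
the coefficient of x^23 = 56

56


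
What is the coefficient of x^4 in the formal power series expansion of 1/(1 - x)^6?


The expansion 1/(1 - x)^r = sum_{k>=0} C(k + r - 1, r - 1) x^k follows from the multiset / negative-binomial theorem (or from repeated differentiation of the geometric series).
For r = 6 and k = 4:
C(9, 5) = 362880 / (120 * 24) = 126.

126


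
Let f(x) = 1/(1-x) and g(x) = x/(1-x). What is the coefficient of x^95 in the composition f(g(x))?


First simplify the composition: f(g(x)) = 1/(1 - x/(1-x)) = (1-x)/((1-x) - x) = (1-x)/(1-2x).
Now extract the coefficient. Write (1-x)/(1-2x) = 1/(1-2x) - x/(1-2x).
The coefficient of x^n in 1/(1-2x) is 2^n, and in x/(1-2x) is 2^(n-1) (for n >= 1).
So the coefficient of x^95 is 2^95 - 2^94 = 39614081257132168796771975168 - 19807040628566084398385987584 = 19807040628566084398385987584.

19807040628566084398385987584


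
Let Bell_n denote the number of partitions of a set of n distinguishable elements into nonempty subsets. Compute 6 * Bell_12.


Bell_12 can be computed from the Bell triangle or from Dobinski's identity Bell_n = (1/e) * sum_{k>=0} k^n / k!.
Computing Bell_12 = 4213597.
Then 6 * 4213597 = 25281582.

25281582


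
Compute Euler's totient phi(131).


phi(n) counts integers in [1, n] coprime to n. Using the multiplicative formula phi(n) = n * prod_{p | n} (1 - 1/p):
131 = 131, so
phi(131) = 131 * (1 - 1/131) = 130.

130


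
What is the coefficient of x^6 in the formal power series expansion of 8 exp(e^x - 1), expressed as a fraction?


exp(e^x - 1) is the exponential generating function for the Bell numbers Bell_k: exp(e^x - 1) = sum_{k>=0} Bell_k x^k / k!.
So the coefficient of x^6 in 8 exp(e^x - 1) is 8 Bell_6 / 6!.
Computing: Bell_6 = 203 and 6! = 720, giving
8 * 203/720 = 203/90.

203/90


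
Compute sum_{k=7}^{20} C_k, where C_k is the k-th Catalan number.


C_7 through C_20: 429, 1430, 4862, 16796, 58786, 208012, 742900, 2674440, 9694845, 35357670, 129644790, 477638700, 1767263190, 6564120420
Sum = 429 + 1430 + 4862 + 16796 + 58786 + 208012 + 742900 + 2674440 + 9694845 + 35357670 + 129644790 + 477638700 + 1767263190 + 6564120420
= 8987427270

8987427270


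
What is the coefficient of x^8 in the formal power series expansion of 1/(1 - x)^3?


The expansion 1/(1 - x)^r = sum_{k>=0} C(k + r - 1, r - 1) x^k follows from the multiset / negative-binomial theorem (or from repeated differentiation of the geometric series).
For r = 3 and k = 8:
C(10, 2) = 3628800 / (2 * 40320) = 45.

45


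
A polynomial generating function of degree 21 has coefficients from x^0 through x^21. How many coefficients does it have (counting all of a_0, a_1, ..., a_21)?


A polynomial of degree 21 takes the form a_0 + a_1 x + ... + a_21 x^21.
The number of coefficients is 21 + 1 = 22.

22


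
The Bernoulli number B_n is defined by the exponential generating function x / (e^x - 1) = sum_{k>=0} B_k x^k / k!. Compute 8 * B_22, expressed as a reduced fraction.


Bernoulli numbers can also be computed recursively via B_0 = 1 and sum_{j=0}^{m} C(m+1, j) B_j = 0 for m >= 1. Odd-index Bernoulli numbers vanish for k >= 3.
Computing B_22 = 854513/138, so 8 * B_22 = 8 * 854513/138 = 3418052/69.

3418052/69


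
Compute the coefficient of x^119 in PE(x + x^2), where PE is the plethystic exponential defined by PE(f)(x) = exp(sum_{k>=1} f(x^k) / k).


With f(x) = x + x^2, the exponent is sum_{k>=1} (x^k + x^(2k)) / k = -ln(1 - x) - ln(1 - x^2). Exponentiating:
PE(x + x^2) = 1 / ((1 - x)(1 - x^2)).
This is the generating function for partitions of n into parts of size 1 or 2. The number of 2's can be any j in 0..59, and the rest are 1's, so
[x^119] = floor(119/2) + 1 = 60.

60


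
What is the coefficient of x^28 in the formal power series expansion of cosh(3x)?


The Maclaurin series is cosh(t) = sum_{m>=0} t^(2m) / (2m)!, so substituting t = 3x, only even powers of x are nonzero, with coefficient of x^(2m) equal to 3^(2m) / (2m)!.
For x^28 the coefficient is 3^28/28! = 22876792454961/304888344611713860501504000000 = 14348907/191233736583938048000000.

14348907/191233736583938048000000


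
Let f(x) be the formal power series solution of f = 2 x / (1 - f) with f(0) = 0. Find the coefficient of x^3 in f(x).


Apply Lagrange inversion: f = 2 x * phi(f) with phi(t) = 1/(1 - t), so
[x^n] f = 2^n * (1/n) [t^(n-1)] phi(t)^n = 2^n * (1/n) [t^(n-1)] (1 - t)^(-n) = 2^n * (1/n) C(2n - 2, n - 1) = 2^n * C_{n-1}.
For n = 3: C_2 = C(4, 2) / 3 = 6/3 = 2.
With the 2^3 = 8 factor, the coefficient is 8 * 2 = 16.

16


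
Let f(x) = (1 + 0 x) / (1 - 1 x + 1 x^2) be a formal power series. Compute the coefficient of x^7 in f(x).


Write f(x) = sum_{k>=0} a_k x^k. Multiplying both sides by 1 - 1 x + 1 x^2 gives
(1 - 1 x + 1 x^2) sum_{k>=0} a_k x^k = 1 + 0 x.
Matching coefficients:
 x^0: a_0 = 1
 x^1: a_1 - 1 a_0 = 0  =>  a_1 = 1*1 + 0 = 1
 x^k (k >= 2): a_k = 1 a_{k-1} - 1 a_{k-2}.
Iterating: a_2 = 0, a_3 = -1, a_4 = -1, a_5 = 0, a_6 = 1, a_7 = 1.
So the coefficient of x^7 is 1.

1


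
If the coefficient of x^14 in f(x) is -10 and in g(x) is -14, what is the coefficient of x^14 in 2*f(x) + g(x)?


Scalar multiplication scales coefficients: 2 * -10 = -20.
Then add the g coefficient: -20 + -14
= -34

-34


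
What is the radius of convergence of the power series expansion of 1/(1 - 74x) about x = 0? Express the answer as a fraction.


Expanding 1/(1 - 74x) = sum_{k>=0} 74^k x^k, the series converges when |74x| < 1, i.e., |x| < 1/74.
So the radius of convergence is 1/74 = 1/74.

1/74


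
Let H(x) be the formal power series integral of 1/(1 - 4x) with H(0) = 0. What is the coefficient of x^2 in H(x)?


1/(1 - 4x) = sum_{k>=0} 4^k x^k. Integrating termwise with H(0) = 0:
H(x) = sum_{k>=0} 4^k x^(k+1) / (k+1) = sum_{m>=1} 4^(m-1) x^m / m.
For m = 2: 4^1/2 = 4/2 = 2.

2


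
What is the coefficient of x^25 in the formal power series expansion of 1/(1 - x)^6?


The negative binomial / multiset identity is
1/(1 - x)^r = sum_{k>=0} C(k + r - 1, r - 1) x^k.
Here r = 6 and k = 25, so the coefficient is
C(25 + 5, 5) = C(30, 5)
= 142506

142506


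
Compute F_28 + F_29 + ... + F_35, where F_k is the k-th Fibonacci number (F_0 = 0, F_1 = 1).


Use the identity sum_{k=0}^{N} F_k = F_{N+2} - 1 (which follows from F_{k+2} - F_{k+1} = F_k). Then
sum_{k=28}^{35} F_k = (F_{37} - 1) - (F_{29} - 1) = F_{37} - F_{29}.
Computing: F_{37} = 24157817, F_{29} = 514229, so
Sum = 24157817 - 514229 = 23643588.

23643588


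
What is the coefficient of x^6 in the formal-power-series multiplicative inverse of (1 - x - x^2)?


Let the inverse be f(x) = sum_{k>=0} a_k x^k. From f(x) * (1 - x - x^2) = 1 and matching coefficients:
 x^0: a_0 = 1.
 x^1: a_1 - a_0 = 0, so a_1 = 1.
 x^k (k >= 2): a_k - a_{k-1} - a_{k-2} = 0, i.e. a_k = a_{k-1} + a_{k-2}.
This is the Fibonacci-type recurrence shifted so that a_0 = a_1 = 1.
Iterating: a_0=1, a_1=1, a_2=2, a_3=3, a_4=5, a_5=8, a_6=13
a_6 = 13.

13


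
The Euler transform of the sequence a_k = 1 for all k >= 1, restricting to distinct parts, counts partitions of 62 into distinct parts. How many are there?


Partitions of 62 into distinct parts can be computed via generating function.
Product (1+x)(1+x^2)(1+x^3)...
The coefficient of x^62 = 13394

13394


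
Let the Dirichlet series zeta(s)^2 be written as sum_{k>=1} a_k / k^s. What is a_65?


The Dirichlet convolution of the constant function 1 with itself gives (1 * 1)(k) = sum_{d | k} 1 = d(k), the number of positive divisors of k.
Since zeta(s) = sum_{k>=1} 1/k^s, we have zeta(s)^2 = sum_{k>=1} d(k)/k^s, so a_k = d(k).
For k = 65: the divisors are 1, 5, 13, 65.
Count = 4.

4


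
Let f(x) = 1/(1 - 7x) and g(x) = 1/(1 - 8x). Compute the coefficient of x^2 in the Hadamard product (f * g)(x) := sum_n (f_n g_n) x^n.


f has coefficients f_k = 7^k and g has coefficients g_k = 8^k, so the Hadamard product has coefficient (f*g)_k = 7^k * 8^k = 56^k.
For k = 2: 56^2 = 3136.

3136


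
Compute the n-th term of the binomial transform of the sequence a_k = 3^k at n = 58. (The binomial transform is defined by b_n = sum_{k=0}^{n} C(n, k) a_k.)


With a_k = 3^k, b_n = sum_{k=0}^{n} C(n, k) 3^k = (1 + 3)^n by the binomial theorem.
For n = 58: (1 + 3)^58 = 4^58 = 83076749736557242056487941267521536.

83076749736557242056487941267521536


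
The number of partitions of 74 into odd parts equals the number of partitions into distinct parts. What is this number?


Computing partitions of 74 into odd parts (1, 3, 5, ...):
Using the generating function prod_{k>=0} 1/(1-x^(2k+1)),
the count is 44046

44046


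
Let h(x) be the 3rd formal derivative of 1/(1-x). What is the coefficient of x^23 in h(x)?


Differentiating 3 times: d^3/dx^3 [1/(1-x)] = 3!/(1-x)^4.
The expansion 1/(1-x)^4 = sum_{k>=0} C(k+3, 3) x^k, so the coefficient of x^n in 3!/(1-x)^4 is 3! * C(n+3, 3).
For n = 23: 6 * C(26, 3) = 6 * 2600 = 15600

15600


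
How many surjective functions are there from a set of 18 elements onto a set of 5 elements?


By inclusion-exclusion on which target elements are missed, the number of surjections from an n-set onto a k-set is
surj(n, k) = sum_{j=0}^{k} (-1)^j C(k, j) (k - j)^n.
Equivalently surj(n, k) = k! * S(n, k), where S(n, k) is the Stirling number of the second kind.
For n = 18, k = 5:
S(18, 5) = 28958095545, so
surj = 5! * 28958095545 = 120 * 28958095545 = 3474971465400.

3474971465400


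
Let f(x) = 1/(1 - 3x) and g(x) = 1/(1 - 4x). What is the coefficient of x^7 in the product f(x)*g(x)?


The coefficient of x^n in f*g is the Cauchy product: sum_{k=0}^{n} a^k * b^(n-k).
With a=3, b=4, n=7:
sum_{k=0}^{7} 3^k * 4^(7-k)
= 58975

58975


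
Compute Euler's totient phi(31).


phi(n) counts integers in [1, n] coprime to n. Using the multiplicative formula phi(n) = n * prod_{p | n} (1 - 1/p):
31 = 31, so
phi(31) = 31 * (1 - 1/31) = 30.

30


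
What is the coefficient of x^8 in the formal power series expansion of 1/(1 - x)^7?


The expansion 1/(1 - x)^r = sum_{k>=0} C(k + r - 1, r - 1) x^k follows from the multiset / negative-binomial theorem (or from repeated differentiation of the geometric series).
For r = 7 and k = 8:
C(14, 6) = 87178291200 / (720 * 40320) = 3003.

3003


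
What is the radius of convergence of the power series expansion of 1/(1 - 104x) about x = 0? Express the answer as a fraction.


Expanding 1/(1 - 104x) = sum_{k>=0} 104^k x^k, the series converges when |104x| < 1, i.e., |x| < 1/104.
So the radius of convergence is 1/104 = 1/104.

1/104


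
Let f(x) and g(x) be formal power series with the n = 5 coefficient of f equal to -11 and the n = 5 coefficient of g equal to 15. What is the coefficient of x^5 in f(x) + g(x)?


Addition of formal power series is termwise.
The coefficient of x^5 in f + g = -11 + 15
= 4

4


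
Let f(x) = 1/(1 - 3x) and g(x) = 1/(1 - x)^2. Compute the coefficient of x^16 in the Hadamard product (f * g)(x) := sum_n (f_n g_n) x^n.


f has coefficients f_k = 3^k. For g = 1/(1 - x)^2 the coefficient is g_k = C(k + 1, 1) = k + 1. The Hadamard coefficient is (f * g)_k = 3^k * (k + 1).
For k = 16: 3^16 * 17 = 43046721 * 17 = 731794257.

731794257


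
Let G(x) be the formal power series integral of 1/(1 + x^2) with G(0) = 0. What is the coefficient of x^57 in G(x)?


1/(1 + x^2) = sum_{j>=0} (-1)^j x^(2j). Integrating termwise with G(0) = 0:
G(x) = sum_{j>=0} (-1)^j x^(2j+1) / (2j+1) = arctan(x).
Only odd powers are nonzero. For x^57 write 57 = 2*28 + 1, giving
(-1)^28 / 57 = 1/57 = 1/57.

1/57


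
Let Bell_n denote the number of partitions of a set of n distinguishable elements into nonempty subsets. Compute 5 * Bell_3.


Bell_3 can be computed from the Bell triangle or from Dobinski's identity Bell_n = (1/e) * sum_{k>=0} k^n / k!.
Computing Bell_3 = 5.
Then 5 * 5 = 25.

25


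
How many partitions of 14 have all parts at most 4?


Using the generating function (1-x)^(-1)(1-x^2)^(-1)...(1-x^4)^(-1),
the coefficient of x^14 counts these restricted partitions.
Result = 47

47


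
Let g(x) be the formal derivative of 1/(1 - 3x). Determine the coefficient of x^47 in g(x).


Differentiate termwise: d/dx sum_{k>=0} 3^k x^k = sum_{k>=1} k 3^k x^(k-1) = sum_{j>=0} (j+1) 3^(j+1) x^j.
Equivalently, d/dx [1/(1 - 3x)] = 3/(1 - 3x)^2.
For j = 47: 48 * 3^48 = 48 * 79766443076872509863361 = 3828789267689880473441328.

3828789267689880473441328


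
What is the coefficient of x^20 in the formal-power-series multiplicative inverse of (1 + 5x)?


The inverse is 1/(1 + 5x). Apply the geometric identity 1/(1 - y) = sum_{k>=0} y^k with y = -5x:
1/(1 + 5x) = sum_{k>=0} (-5)^k x^k.
So the coefficient of x^20 is (-5)^20 = 95367431640625.

95367431640625


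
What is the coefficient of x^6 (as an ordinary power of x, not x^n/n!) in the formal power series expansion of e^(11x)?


The exponential series is e^y = sum_{k>=0} y^k / k!. Substituting y = 11x gives
e^(11x) = sum_{k>=0} 11^k x^k / k!.
So the coefficient of x^n is a^n/n! with a = 11, n = 6:
11^6 / 6! = 1771561/720 = 1771561/720

1771561/720


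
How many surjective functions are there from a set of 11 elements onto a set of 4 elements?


By inclusion-exclusion on which target elements are missed, the number of surjections from an n-set onto a k-set is
surj(n, k) = sum_{j=0}^{k} (-1)^j C(k, j) (k - j)^n.
Equivalently surj(n, k) = k! * S(n, k), where S(n, k) is the Stirling number of the second kind.
For n = 11, k = 4:
S(11, 4) = 145750, so
surj = 4! * 145750 = 24 * 145750 = 3498000.

3498000


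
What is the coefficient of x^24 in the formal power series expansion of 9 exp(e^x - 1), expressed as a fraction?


exp(e^x - 1) is the exponential generating function for the Bell numbers Bell_k: exp(e^x - 1) = sum_{k>=0} Bell_k x^k / k!.
So the coefficient of x^24 in 9 exp(e^x - 1) is 9 Bell_24 / 24!.
Computing: Bell_24 = 445958869294805289 and 24! = 620448401733239439360000, giving
9 * 445958869294805289/620448401733239439360000 = 148652956431601763/22979570434564423680000.

148652956431601763/22979570434564423680000


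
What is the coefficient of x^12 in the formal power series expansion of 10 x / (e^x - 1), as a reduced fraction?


The exponential generating function for Bernoulli numbers is
x / (e^x - 1) = sum_{k>=0} B_k x^k / k!.
So the coefficient of x^12 in 10 x / (e^x - 1) is 10 B_12 / 12!.
Computing: B_12 = -691/2730, 12! = 479001600, giving
10 * -691/2730 / 479001600 = -691/130767436800.

-691/130767436800


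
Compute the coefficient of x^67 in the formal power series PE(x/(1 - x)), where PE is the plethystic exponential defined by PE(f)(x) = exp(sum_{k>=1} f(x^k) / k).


For f(x) = x/(1 - x) we have
sum_{k>=1} f(x^k) / k = sum_{k>=1} (1/k) * x^k / (1 - x^k) = sum_{k, m >= 1} x^(k m) / k,
which after exponentiating simplifies to
PE(x/(1 - x)) = prod_{k>=1} 1 / (1 - x^k).
This is the generating function for the partition function p(n), so the coefficient of x^67 is p(67).
Computing p(67) by dynamic programming over parts 1, 2, ..., 67: p(67) = 2679689.

2679689


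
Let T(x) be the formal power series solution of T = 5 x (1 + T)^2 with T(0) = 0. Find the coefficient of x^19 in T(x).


Apply the Lagrange inversion formula: if T = 5 x * phi(T) with phi(t) = (1 + t)^2, then [x^n] T = 5^n * (1/n) [t^(n-1)] phi(t)^n = 5^n * (1/n) [t^(n-1)] (1 + t)^(2n) = 5^n * (1/n) C(2n, n-1).
Using the identity C(2n, n-1) = C(2n, n) * n / (n+1), the unscaled factor equals C(2n, n) / (n+1) = C_n, the n-th Catalan number.
For n = 19: C_19 = C(38, 19) / 20 = 35345263800/20 = 1767263190.
With the 5^19 = 19073486328125 factor, the coefficient is 19073486328125 * 1767263190 = 33707870292663574218750.

33707870292663574218750


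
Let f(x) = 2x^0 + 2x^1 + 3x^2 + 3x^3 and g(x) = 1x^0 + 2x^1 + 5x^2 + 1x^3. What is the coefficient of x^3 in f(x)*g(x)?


Cauchy product at x^3:
2*1 + 2*5 + 3*2 + 3*1
= 21

21


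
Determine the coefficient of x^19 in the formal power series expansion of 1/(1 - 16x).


The geometric series identity gives 1/(1 - c x) = sum_{k>=0} c^k x^k, so the coefficient of x^k is c^k.
Here c = 16 and k = 19.
Computing: 16^19 = 75557863725914323419136

75557863725914323419136


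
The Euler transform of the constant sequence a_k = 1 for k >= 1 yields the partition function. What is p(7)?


The Euler transform converts the sequence a_k = 1 into the number of integer partitions.
Using the recurrence or dynamic programming:
p(7) = 15

15


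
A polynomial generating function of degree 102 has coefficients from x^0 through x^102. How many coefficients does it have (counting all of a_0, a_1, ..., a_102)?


A polynomial of degree 102 takes the form a_0 + a_1 x + ... + a_102 x^102.
The number of coefficients is 102 + 1 = 103.

103


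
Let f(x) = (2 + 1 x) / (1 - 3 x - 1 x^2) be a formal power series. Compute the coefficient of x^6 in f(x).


Write f(x) = sum_{k>=0} a_k x^k. Multiplying both sides by 1 - 3 x - 1 x^2 gives
(1 - 3 x - 1 x^2) sum_{k>=0} a_k x^k = 2 + 1 x.
Matching coefficients:
 x^0: a_0 = 2
 x^1: a_1 - 3 a_0 = 1  =>  a_1 = 3*2 + 1 = 7
 x^k (k >= 2): a_k = 3 a_{k-1} + 1 a_{k-2}.
Iterating: a_2 = 23, a_3 = 76, a_4 = 251, a_5 = 829, a_6 = 2738.
So the coefficient of x^6 is 2738.

2738


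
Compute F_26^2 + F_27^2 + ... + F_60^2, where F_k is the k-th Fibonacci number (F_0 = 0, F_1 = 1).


There is a standard identity sum_{k=0}^{N} F_k^2 = F_N * F_{N+1} (proved inductively from the telescoping relation F_k^2 = F_k F_{k+1} - F_{k-1} F_k). Then
sum_{k=26}^{60} F_k^2 = F_60 F_61 - F_25 F_26.
Computing: F_60 = 1548008755920, F_61 = 2504730781961, F_25 = 75025, F_26 = 121393.
Sum = 1548008755920 * 2504730781961 - 75025 * 121393 = 3877345181697967280449295.

3877345181697967280449295


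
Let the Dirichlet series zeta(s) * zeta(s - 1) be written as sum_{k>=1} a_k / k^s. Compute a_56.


Convolution gives a_k = sum_{d | k} d * 1 = sum_{d | k} d = sigma(k), the sum of positive divisors of k.
For k = 56, the divisors are 1, 2, 4, 7, 8, 14, 28, 56, so
sigma(56) = 1 + 2 + 4 + 7 + 8 + 14 + 28 + 56 = 120.

120


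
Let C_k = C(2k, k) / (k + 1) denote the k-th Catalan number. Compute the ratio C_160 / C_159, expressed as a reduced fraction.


Using C_k = (2k)! / (k! (k+1)!), the ratio C_{k+1}/C_k simplifies to
C_{k+1}/C_k = [(2k+2)! / ((k+1)! (k+2)!)] * [k! (k+1)! / (2k)!]
 = (2k+2)(2k+1) / ((k+1)(k+2)) = 2(2k+1) / (k+2).
For k = 159: 2(2*159 + 1) / (159 + 2) = 638/161 = 638/161.

638/161


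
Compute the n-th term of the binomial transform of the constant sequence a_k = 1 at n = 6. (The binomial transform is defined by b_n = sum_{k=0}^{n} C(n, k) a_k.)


With a_k = 1 for all k, b_n = sum_{k=0}^{n} C(n, k) = 2^n by the binomial theorem.
For n = 6: 2^6 = 64.

64


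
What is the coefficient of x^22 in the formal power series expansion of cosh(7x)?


The Maclaurin series is cosh(t) = sum_{m>=0} t^(2m) / (2m)!, so substituting t = 7x, only even powers of x are nonzero, with coefficient of x^(2m) equal to 7^(2m) / (2m)!.
For x^22 the coefficient is 7^22/22! = 3909821048582988049/1124000727777607680000 = 11398895185373143/3276970051829760000.

11398895185373143/3276970051829760000


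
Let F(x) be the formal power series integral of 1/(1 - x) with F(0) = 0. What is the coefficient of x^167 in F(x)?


1/(1 - x) = sum_{k>=0} x^k. Integrating termwise and using F(0) = 0 gives
F(x) = sum_{k>=0} x^(k+1) / (k+1) = sum_{m>=1} x^m / m = -ln(1 - x).
So the coefficient of x^167 is 1/167 = 1/167.

1/167


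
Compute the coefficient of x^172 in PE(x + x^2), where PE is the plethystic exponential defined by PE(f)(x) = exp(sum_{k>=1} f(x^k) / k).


With f(x) = x + x^2, the exponent is sum_{k>=1} (x^k + x^(2k)) / k = -ln(1 - x) - ln(1 - x^2). Exponentiating:
PE(x + x^2) = 1 / ((1 - x)(1 - x^2)).
This is the generating function for partitions of n into parts of size 1 or 2. The number of 2's can be any j in 0..86, and the rest are 1's, so
[x^172] = floor(172/2) + 1 = 87.

87


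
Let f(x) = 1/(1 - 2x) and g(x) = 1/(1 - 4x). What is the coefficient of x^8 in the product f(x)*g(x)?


The coefficient of x^n in f*g is the Cauchy product: sum_{k=0}^{n} a^k * b^(n-k).
With a=2, b=4, n=8:
sum_{k=0}^{8} 2^k * 4^(8-k)
= 130816

130816


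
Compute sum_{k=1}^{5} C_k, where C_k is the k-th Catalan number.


C_1 through C_5: 1, 2, 5, 14, 42
Sum = 1 + 2 + 5 + 14 + 42
= 64

64


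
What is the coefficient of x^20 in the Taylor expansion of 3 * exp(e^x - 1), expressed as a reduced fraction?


exp(e^x - 1) = sum_{k>=0} Bell_k x^k / k!, where Bell_k is the k-th Bell number.
So the coefficient of x^20 is 3 * Bell_20 / 20!.
Computing: Bell_20 = 51724158235372 and 20! = 2432902008176640000, giving
3 * 51724158235372/2432902008176640000 = 263898766507/4137588449280000.

263898766507/4137588449280000


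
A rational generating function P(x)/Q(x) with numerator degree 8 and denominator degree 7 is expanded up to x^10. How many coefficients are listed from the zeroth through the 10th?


Expanding up to x^10 gives the coefficients for x^0, x^1, ..., x^10.
That is 10 + 1 = 11 coefficients in total.

11


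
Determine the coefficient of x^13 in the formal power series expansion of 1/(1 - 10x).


The geometric series identity gives 1/(1 - c x) = sum_{k>=0} c^k x^k, so the coefficient of x^k is c^k.
Here c = 10 and k = 13.
Computing: 10^13 = 10000000000000

10000000000000


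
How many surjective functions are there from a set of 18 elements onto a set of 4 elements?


By inclusion-exclusion on which target elements are missed, the number of surjections from an n-set onto a k-set is
surj(n, k) = sum_{j=0}^{k} (-1)^j C(k, j) (k - j)^n.
Equivalently surj(n, k) = k! * S(n, k), where S(n, k) is the Stirling number of the second kind.
For n = 18, k = 4:
S(18, 4) = 2798806985, so
surj = 4! * 2798806985 = 24 * 2798806985 = 67171367640.

67171367640


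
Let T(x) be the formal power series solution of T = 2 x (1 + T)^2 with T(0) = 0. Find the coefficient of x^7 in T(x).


Apply the Lagrange inversion formula: if T = 2 x * phi(T) with phi(t) = (1 + t)^2, then [x^n] T = 2^n * (1/n) [t^(n-1)] phi(t)^n = 2^n * (1/n) [t^(n-1)] (1 + t)^(2n) = 2^n * (1/n) C(2n, n-1).
Using the identity C(2n, n-1) = C(2n, n) * n / (n+1), the unscaled factor equals C(2n, n) / (n+1) = C_n, the n-th Catalan number.
For n = 7: C_7 = C(14, 7) / 8 = 3432/8 = 429.
With the 2^7 = 128 factor, the coefficient is 128 * 429 = 54912.

54912


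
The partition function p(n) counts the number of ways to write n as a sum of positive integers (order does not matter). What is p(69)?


Using the generating function prod_{k>=1} 1/(1-x^k), we compute p(69).
By dynamic programming over parts 1 through 69:
p(69) = 3554345

3554345


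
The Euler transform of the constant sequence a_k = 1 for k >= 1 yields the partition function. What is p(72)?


The Euler transform converts the sequence a_k = 1 into the number of integer partitions.
Using the recurrence or dynamic programming:
p(72) = 5392783

5392783


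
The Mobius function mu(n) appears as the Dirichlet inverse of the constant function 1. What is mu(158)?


158 = 2 * 79 (all distinct primes).
mu(158) = (-1)^2 = 1

1


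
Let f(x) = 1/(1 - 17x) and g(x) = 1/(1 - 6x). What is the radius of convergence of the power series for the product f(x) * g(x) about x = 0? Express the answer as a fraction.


The radius of 1/(1 - 17x) is 1/17 (nearest singularity at x = 1/17), and the radius of 1/(1 - 6x) is 1/6.
The product f(x)*g(x) = 1/((1 - 17x)(1 - 6x)) has singularities at both 1/17 and 1/6, so its radius of convergence is the distance to the nearest one:
min(1/17, 1/6) = 1/17.

1/17


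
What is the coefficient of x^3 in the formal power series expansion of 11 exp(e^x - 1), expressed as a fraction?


exp(e^x - 1) is the exponential generating function for the Bell numbers Bell_k: exp(e^x - 1) = sum_{k>=0} Bell_k x^k / k!.
So the coefficient of x^3 in 11 exp(e^x - 1) is 11 Bell_3 / 3!.
Computing: Bell_3 = 5 and 3! = 6, giving
11 * 5/6 = 55/6.

55/6


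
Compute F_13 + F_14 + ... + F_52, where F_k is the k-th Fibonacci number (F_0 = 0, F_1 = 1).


Use the identity sum_{k=0}^{N} F_k = F_{N+2} - 1 (which follows from F_{k+2} - F_{k+1} = F_k). Then
sum_{k=13}^{52} F_k = (F_{54} - 1) - (F_{14} - 1) = F_{54} - F_{14}.
Computing: F_{54} = 86267571272, F_{14} = 377, so
Sum = 86267571272 - 377 = 86267570895.

86267570895


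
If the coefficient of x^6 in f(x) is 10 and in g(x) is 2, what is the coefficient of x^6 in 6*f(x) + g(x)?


Scalar multiplication scales coefficients: 6 * 10 = 60.
Then add the g coefficient: 60 + 2
= 62

62
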